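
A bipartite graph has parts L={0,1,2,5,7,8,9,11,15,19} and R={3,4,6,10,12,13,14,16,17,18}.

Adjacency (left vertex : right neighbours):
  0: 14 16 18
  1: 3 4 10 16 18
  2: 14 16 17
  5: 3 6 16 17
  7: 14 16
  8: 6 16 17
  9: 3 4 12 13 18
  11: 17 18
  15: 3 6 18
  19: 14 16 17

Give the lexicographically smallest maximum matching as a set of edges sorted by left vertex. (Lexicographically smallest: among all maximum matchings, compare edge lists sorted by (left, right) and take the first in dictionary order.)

Lex-smallest maximum matching: {(0,14), (1,4), (2,16), (5,3), (8,6), (9,12), (11,17), (15,18)}

|M| = 8 (so the lex-smallest maximum matching has 8 edges)
process left vertices in ascending order; for each, take the smallest-labelled available neighbour that still permits 8 edges overall, or leave it unmatched if none does
lex-smallest matching: {0-14, 1-4, 2-16, 5-3, 8-6, 9-12, 11-17, 15-18}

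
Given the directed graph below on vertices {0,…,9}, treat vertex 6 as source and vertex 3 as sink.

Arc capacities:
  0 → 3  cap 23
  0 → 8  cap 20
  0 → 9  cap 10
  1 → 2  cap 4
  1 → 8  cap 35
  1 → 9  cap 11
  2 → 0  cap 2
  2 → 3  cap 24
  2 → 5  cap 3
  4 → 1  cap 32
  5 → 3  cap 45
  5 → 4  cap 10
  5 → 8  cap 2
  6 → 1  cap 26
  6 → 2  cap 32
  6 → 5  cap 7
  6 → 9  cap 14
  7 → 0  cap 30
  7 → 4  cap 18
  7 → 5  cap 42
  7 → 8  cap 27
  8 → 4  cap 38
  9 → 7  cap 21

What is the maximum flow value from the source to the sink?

augment #1: 6→2→3 bottleneck 24, total now 24
augment #2: 6→5→3 bottleneck 7, total now 31
augment #3: 6→2→0→3 bottleneck 2, total now 33
augment #4: 6→2→5→3 bottleneck 3, total now 36
augment #5: 6→9→7→0→3 bottleneck 14, total now 50
augment #6: 6→1→9→7→0→3 bottleneck 7, total now 57

Maximum flow value: 57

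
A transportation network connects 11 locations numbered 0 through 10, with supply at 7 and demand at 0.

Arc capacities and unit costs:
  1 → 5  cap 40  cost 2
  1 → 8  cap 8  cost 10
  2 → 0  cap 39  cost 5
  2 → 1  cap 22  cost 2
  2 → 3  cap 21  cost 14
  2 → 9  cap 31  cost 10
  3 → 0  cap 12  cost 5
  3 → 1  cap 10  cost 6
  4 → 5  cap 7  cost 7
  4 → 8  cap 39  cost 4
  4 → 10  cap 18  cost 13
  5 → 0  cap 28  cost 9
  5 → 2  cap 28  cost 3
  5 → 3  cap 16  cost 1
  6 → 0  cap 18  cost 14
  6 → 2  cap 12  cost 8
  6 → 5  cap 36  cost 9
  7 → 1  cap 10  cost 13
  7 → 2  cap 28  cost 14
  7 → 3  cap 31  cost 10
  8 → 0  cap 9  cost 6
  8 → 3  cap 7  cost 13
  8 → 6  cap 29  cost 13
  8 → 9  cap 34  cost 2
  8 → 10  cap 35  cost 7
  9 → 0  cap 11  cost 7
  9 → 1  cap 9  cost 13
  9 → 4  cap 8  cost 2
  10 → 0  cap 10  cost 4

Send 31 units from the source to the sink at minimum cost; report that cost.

Minimum cost for 31 units: 541

shortest-cost path #1: 7→3→0 push 12 @ unit cost 15 (adds 180)
shortest-cost path #2: 7→2→0 push 19 @ unit cost 19 (adds 361)
total cost = 541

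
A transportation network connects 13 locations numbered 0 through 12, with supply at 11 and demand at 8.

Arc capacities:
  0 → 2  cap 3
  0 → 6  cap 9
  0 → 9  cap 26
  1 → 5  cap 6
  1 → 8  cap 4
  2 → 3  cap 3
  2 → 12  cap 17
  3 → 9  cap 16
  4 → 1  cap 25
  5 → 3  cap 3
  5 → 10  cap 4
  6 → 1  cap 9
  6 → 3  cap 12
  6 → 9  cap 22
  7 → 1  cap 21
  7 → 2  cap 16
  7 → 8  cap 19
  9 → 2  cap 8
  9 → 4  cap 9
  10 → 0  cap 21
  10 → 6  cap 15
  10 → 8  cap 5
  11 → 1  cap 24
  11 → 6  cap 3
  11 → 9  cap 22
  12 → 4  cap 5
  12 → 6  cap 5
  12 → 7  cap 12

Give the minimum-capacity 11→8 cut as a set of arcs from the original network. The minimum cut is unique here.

augment #1: 11→1→8 push 4
augment #2: 11→1→5→10→8 push 4
augment #3: 11→9→2→12→7→8 push 8
max flow = 16; residual-reachable set from 11 gives S-side
cut edges (S→T): {(1,8), (5,10), (9,2)} total cap 16

Min-cut arcs: {(1,8), (5,10), (9,2)} (total capacity 16)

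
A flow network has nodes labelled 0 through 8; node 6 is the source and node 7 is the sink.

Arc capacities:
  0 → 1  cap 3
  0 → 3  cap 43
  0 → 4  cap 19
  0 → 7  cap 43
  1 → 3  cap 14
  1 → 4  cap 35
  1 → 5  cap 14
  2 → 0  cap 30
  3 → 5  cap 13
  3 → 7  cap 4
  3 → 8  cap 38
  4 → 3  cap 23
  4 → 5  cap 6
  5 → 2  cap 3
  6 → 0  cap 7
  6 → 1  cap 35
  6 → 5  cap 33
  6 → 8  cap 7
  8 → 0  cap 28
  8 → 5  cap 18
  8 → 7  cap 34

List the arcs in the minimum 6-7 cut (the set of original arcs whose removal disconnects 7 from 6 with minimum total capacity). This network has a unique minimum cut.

augment #1: 6→0→7 push 7
augment #2: 6→8→7 push 7
augment #3: 6→1→3→7 push 4
augment #4: 6→1→3→8→7 push 10
augment #5: 6→5→2→0→7 push 3
augment #6: 6→1→4→3→8→7 push 17
augment #7: 6→1→4→3→8→0→7 push 4
max flow = 52; residual-reachable set from 6 gives S-side
cut edges (S→T): {(5,2), (6,0), (6,1), (6,8)} total cap 52

Min-cut arcs: {(5,2), (6,0), (6,1), (6,8)} (total capacity 52)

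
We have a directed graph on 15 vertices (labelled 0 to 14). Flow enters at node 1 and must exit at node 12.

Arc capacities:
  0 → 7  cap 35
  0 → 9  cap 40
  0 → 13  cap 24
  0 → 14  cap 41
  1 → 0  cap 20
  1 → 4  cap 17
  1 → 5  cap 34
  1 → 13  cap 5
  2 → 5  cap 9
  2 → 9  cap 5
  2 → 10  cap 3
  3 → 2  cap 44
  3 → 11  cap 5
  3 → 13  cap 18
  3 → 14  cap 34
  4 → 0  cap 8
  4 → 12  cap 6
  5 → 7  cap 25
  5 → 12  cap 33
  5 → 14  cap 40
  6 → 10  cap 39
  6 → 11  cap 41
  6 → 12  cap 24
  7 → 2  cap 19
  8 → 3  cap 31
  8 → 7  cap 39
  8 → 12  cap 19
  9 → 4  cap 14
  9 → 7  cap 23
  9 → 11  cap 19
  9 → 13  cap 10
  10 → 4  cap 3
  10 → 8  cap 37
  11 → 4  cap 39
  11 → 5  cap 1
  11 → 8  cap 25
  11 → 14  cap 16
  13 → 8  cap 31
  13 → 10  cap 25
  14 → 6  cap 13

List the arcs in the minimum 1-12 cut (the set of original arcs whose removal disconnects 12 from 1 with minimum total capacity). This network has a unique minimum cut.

Min-cut arcs: {(4,12), (5,12), (8,12), (14,6)} (total capacity 71)

augment #1: 1→4→12 push 6
augment #2: 1→5→12 push 33
augment #3: 1→13→8→12 push 5
augment #4: 1→0→13→8→12 push 14
augment #5: 1→0→14→6→12 push 6
augment #6: 1→5→14→6→12 push 1
augment #7: 1→4→0→14→6→12 push 6
max flow = 71; residual-reachable set from 1 gives S-side
cut edges (S→T): {(4,12), (5,12), (8,12), (14,6)} total cap 71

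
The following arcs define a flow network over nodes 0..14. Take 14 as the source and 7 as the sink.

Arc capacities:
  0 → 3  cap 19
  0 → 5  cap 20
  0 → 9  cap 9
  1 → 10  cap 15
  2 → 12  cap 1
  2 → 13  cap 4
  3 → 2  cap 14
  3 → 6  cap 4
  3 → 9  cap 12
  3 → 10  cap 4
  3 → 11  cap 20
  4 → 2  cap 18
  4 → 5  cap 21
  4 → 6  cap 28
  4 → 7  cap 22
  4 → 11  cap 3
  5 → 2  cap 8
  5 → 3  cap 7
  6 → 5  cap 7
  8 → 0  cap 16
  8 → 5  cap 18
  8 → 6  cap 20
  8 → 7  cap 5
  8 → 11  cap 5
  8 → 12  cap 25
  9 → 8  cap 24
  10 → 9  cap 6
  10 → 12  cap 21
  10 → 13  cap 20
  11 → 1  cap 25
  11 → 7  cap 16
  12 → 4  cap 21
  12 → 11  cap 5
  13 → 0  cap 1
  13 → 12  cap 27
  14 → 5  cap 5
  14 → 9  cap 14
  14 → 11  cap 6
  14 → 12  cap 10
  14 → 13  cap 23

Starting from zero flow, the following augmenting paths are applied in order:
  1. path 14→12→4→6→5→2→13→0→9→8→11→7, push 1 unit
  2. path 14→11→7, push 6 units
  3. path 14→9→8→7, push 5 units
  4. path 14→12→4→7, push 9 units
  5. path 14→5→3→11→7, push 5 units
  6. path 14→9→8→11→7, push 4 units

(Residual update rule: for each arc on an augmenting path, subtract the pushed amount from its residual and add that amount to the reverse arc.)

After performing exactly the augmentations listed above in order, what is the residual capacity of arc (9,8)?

after path 1 (14→12→4→6→5→2→13→0→9→8→11→7, push 1): res(9,8)=23
after path 2 (14→11→7, push 6): res(9,8)=23
after path 3 (14→9→8→7, push 5): res(9,8)=18
after path 4 (14→12→4→7, push 9): res(9,8)=18
after path 5 (14→5→3→11→7, push 5): res(9,8)=18
after path 6 (14→9→8→11→7, push 4): res(9,8)=14

Residual capacity of (9,8): 14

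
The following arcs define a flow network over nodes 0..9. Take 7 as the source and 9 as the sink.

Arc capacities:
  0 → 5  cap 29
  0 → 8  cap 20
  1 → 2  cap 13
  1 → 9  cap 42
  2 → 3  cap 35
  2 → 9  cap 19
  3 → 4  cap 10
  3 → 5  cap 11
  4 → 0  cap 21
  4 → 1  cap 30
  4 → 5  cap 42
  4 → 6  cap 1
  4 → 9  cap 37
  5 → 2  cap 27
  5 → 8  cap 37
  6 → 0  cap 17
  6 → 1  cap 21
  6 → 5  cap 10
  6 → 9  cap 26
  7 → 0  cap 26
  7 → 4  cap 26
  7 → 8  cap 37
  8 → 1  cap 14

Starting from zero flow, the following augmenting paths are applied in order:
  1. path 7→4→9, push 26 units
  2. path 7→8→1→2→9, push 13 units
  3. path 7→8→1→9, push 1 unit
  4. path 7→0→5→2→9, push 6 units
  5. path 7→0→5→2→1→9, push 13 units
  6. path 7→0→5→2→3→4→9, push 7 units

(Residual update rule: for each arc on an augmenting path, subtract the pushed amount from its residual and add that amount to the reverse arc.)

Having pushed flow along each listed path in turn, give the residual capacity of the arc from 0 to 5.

Residual capacity of (0,5): 3

after path 1 (7→4→9, push 26): res(0,5)=29
after path 2 (7→8→1→2→9, push 13): res(0,5)=29
after path 3 (7→8→1→9, push 1): res(0,5)=29
after path 4 (7→0→5→2→9, push 6): res(0,5)=23
after path 5 (7→0→5→2→1→9, push 13): res(0,5)=10
after path 6 (7→0→5→2→3→4→9, push 7): res(0,5)=3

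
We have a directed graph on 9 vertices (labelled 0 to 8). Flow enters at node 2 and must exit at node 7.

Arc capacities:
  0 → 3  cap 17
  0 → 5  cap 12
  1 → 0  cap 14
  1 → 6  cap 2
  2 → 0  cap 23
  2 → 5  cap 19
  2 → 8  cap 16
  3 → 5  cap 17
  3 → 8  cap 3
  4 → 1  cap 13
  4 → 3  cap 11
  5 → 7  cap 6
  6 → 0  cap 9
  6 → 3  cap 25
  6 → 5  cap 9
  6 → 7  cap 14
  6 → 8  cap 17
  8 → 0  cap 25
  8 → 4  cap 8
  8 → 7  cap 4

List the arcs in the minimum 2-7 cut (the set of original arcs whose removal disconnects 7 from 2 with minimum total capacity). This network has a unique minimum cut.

Min-cut arcs: {(1,6), (5,7), (8,7)} (total capacity 12)

augment #1: 2→5→7 push 6
augment #2: 2→8→7 push 4
augment #3: 2→8→4→1→6→7 push 2
max flow = 12; residual-reachable set from 2 gives S-side
cut edges (S→T): {(1,6), (5,7), (8,7)} total cap 12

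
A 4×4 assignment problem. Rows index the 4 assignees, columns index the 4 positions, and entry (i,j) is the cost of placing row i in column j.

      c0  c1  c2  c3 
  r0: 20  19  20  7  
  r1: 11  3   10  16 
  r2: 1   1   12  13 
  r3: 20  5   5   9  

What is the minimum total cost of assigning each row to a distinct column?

optimal assignment: row0→col3 (cost 7), row1→col1 (cost 3), row2→col0 (cost 1), row3→col2 (cost 5)
total = 7 + 3 + 1 + 5 = 16

Minimum assignment cost: 16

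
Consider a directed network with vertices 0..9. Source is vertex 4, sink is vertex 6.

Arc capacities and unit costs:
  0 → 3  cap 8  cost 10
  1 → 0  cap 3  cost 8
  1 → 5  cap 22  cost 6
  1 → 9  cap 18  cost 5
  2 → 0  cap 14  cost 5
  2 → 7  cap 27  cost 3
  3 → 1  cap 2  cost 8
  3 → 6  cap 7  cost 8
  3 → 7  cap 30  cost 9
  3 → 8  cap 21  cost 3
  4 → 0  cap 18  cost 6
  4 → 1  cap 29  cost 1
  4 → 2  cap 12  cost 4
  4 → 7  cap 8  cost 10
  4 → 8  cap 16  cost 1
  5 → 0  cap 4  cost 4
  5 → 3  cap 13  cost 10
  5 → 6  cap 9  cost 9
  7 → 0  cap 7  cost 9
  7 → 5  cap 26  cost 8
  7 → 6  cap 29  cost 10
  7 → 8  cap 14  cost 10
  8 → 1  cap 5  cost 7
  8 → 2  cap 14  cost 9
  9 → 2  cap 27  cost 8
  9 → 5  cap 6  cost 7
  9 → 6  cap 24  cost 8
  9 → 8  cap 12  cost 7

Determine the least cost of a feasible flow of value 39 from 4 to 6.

Minimum cost for 39 units: 600

shortest-cost path #1: 4→1→9→6 push 18 @ unit cost 14 (adds 252)
shortest-cost path #2: 4→1→5→6 push 9 @ unit cost 16 (adds 144)
shortest-cost path #3: 4→2→7→6 push 12 @ unit cost 17 (adds 204)
total cost = 600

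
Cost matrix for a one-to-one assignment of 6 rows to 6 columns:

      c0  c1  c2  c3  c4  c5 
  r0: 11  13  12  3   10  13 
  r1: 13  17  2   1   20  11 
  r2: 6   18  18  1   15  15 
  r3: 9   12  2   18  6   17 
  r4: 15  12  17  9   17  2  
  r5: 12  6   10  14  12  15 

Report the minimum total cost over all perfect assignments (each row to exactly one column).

Minimum assignment cost: 25

optimal assignment: row0→col3 (cost 3), row1→col2 (cost 2), row2→col0 (cost 6), row3→col4 (cost 6), row4→col5 (cost 2), row5→col1 (cost 6)
total = 3 + 2 + 6 + 6 + 2 + 6 = 25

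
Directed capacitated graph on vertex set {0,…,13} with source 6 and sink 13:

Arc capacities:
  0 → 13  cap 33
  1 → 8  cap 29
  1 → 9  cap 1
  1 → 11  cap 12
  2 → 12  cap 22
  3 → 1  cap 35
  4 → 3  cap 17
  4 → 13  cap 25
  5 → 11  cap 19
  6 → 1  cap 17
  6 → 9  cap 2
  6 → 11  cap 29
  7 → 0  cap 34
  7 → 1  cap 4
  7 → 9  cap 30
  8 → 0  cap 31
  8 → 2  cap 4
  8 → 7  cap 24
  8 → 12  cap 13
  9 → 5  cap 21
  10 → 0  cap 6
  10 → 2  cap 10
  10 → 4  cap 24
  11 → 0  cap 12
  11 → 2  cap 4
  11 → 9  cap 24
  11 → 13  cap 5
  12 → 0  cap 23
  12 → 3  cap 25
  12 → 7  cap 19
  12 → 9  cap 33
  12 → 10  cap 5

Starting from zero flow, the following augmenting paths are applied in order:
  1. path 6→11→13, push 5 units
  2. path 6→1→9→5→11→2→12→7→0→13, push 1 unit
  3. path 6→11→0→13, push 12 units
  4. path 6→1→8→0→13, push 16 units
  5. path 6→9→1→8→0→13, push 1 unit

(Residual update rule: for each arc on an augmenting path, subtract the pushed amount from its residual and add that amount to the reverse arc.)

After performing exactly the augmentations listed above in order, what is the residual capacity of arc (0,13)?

Residual capacity of (0,13): 3

after path 1 (6→11→13, push 5): res(0,13)=33
after path 2 (6→1→9→5→11→2→12→7→0→13, push 1): res(0,13)=32
after path 3 (6→11→0→13, push 12): res(0,13)=20
after path 4 (6→1→8→0→13, push 16): res(0,13)=4
after path 5 (6→9→1→8→0→13, push 1): res(0,13)=3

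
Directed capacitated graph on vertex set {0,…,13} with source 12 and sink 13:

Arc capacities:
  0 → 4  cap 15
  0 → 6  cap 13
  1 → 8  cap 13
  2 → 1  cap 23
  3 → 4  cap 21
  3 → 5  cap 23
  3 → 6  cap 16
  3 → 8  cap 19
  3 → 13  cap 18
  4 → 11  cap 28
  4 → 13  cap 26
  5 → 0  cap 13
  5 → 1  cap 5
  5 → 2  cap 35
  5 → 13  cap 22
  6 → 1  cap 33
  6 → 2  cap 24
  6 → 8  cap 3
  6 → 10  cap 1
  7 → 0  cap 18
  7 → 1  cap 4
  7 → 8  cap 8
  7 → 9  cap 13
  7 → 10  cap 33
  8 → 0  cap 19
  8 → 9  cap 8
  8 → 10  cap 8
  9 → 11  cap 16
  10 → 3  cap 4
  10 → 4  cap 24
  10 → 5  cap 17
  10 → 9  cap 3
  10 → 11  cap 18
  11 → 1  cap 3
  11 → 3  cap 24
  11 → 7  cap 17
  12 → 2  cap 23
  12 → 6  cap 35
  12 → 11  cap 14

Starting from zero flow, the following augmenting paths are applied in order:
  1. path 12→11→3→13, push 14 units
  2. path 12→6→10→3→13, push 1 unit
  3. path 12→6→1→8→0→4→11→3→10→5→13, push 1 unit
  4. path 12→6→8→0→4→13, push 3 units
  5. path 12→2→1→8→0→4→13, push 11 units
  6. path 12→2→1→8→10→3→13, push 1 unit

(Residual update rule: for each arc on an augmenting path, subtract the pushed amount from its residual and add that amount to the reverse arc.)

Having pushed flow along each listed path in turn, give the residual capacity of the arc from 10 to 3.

Residual capacity of (10,3): 3

after path 1 (12→11→3→13, push 14): res(10,3)=4
after path 2 (12→6→10→3→13, push 1): res(10,3)=3
after path 3 (12→6→1→8→0→4→11→3→10→5→13, push 1): res(10,3)=4
after path 4 (12→6→8→0→4→13, push 3): res(10,3)=4
after path 5 (12→2→1→8→0→4→13, push 11): res(10,3)=4
after path 6 (12→2→1→8→10→3→13, push 1): res(10,3)=3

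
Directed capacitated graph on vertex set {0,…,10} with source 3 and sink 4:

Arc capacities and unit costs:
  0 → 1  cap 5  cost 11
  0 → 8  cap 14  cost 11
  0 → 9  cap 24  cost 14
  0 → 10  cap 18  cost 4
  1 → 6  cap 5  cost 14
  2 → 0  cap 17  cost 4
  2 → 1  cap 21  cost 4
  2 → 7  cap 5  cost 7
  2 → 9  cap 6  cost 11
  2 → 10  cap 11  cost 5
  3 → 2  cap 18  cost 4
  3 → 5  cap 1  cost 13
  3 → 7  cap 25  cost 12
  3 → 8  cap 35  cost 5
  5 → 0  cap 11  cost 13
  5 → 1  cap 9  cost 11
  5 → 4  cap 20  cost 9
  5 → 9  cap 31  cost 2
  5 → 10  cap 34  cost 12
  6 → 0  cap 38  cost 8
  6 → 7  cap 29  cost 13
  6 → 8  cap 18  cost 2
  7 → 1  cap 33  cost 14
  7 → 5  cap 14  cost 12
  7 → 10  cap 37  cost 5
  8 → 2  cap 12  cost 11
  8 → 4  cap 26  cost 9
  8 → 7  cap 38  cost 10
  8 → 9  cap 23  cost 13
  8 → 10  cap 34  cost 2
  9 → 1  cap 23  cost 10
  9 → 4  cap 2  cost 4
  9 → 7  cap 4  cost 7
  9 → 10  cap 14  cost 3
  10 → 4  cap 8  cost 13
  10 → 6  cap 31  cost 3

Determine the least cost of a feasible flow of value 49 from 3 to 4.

Minimum cost for 49 units: 975

shortest-cost path #1: 3→8→4 push 26 @ unit cost 14 (adds 364)
shortest-cost path #2: 3→5→9→4 push 1 @ unit cost 19 (adds 19)
shortest-cost path #3: 3→2→9→4 push 1 @ unit cost 19 (adds 19)
shortest-cost path #4: 3→8→10→4 push 8 @ unit cost 20 (adds 160)
shortest-cost path #5: 3→2→9→5→4 push 1 @ unit cost 22 (adds 22)
shortest-cost path #6: 3→2→7→5→4 push 5 @ unit cost 32 (adds 160)
shortest-cost path #7: 3→7→5→4 push 7 @ unit cost 33 (adds 231)
total cost = 975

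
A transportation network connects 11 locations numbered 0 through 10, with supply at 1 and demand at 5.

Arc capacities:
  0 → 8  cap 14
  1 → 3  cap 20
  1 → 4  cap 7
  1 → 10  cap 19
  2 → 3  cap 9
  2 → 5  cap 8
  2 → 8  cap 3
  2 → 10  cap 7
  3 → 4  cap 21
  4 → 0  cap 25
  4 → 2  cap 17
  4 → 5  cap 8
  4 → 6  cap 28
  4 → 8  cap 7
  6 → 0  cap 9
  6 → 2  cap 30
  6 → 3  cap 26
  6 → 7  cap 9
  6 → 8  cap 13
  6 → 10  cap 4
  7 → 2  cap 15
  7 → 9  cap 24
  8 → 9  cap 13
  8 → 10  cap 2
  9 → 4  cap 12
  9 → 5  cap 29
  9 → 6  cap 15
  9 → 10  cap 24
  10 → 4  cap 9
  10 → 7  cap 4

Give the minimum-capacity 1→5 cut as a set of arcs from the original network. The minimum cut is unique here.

augment #1: 1→4→5 push 7
augment #2: 1→3→4→5 push 1
augment #3: 1→3→4→2→5 push 8
augment #4: 1→10→7→9→5 push 4
augment #5: 1→3→4→8→9→5 push 7
augment #6: 1→3→4→0→8→9→5 push 4
augment #7: 1→10→4→0→8→9→5 push 2
augment #8: 1→10→4→6→7→9→5 push 7
max flow = 40; residual-reachable set from 1 gives S-side
cut edges (S→T): {(1,3), (1,4), (10,4), (10,7)} total cap 40

Min-cut arcs: {(1,3), (1,4), (10,4), (10,7)} (total capacity 40)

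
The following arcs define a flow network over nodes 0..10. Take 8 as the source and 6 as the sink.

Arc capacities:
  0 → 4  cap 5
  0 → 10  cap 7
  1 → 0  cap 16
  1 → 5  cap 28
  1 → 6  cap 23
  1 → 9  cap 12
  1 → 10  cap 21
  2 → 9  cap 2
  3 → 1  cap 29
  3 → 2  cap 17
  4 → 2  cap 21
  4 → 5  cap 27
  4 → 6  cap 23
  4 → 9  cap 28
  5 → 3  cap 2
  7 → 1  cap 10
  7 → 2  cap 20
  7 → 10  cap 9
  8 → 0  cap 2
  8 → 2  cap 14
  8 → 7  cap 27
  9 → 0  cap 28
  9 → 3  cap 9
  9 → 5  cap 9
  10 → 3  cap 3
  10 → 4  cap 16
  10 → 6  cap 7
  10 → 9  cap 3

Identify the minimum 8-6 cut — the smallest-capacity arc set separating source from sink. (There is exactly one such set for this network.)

augment #1: 8→0→4→6 push 2
augment #2: 8→7→1→6 push 10
augment #3: 8→7→10→6 push 7
augment #4: 8→7→10→4→6 push 2
augment #5: 8→2→9→0→4→6 push 2
max flow = 23; residual-reachable set from 8 gives S-side
cut edges (S→T): {(2,9), (7,1), (7,10), (8,0)} total cap 23

Min-cut arcs: {(2,9), (7,1), (7,10), (8,0)} (total capacity 23)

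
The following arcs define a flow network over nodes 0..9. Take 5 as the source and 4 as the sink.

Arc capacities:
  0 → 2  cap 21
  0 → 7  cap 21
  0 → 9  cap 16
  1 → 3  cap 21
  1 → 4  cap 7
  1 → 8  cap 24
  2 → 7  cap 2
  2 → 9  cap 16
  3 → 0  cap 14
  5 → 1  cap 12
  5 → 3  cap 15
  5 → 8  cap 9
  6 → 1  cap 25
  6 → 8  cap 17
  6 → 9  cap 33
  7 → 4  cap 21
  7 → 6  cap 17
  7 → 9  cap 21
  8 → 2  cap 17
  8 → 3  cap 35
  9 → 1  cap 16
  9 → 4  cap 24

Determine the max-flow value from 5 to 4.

augment #1: 5→1→4 bottleneck 7, total now 7
augment #2: 5→3→0→7→4 bottleneck 14, total now 21
augment #3: 5→8→2→7→4 bottleneck 2, total now 23
augment #4: 5→8→2→9→4 bottleneck 7, total now 30
augment #5: 5→1→8→2→9→4 bottleneck 5, total now 35

Maximum flow value: 35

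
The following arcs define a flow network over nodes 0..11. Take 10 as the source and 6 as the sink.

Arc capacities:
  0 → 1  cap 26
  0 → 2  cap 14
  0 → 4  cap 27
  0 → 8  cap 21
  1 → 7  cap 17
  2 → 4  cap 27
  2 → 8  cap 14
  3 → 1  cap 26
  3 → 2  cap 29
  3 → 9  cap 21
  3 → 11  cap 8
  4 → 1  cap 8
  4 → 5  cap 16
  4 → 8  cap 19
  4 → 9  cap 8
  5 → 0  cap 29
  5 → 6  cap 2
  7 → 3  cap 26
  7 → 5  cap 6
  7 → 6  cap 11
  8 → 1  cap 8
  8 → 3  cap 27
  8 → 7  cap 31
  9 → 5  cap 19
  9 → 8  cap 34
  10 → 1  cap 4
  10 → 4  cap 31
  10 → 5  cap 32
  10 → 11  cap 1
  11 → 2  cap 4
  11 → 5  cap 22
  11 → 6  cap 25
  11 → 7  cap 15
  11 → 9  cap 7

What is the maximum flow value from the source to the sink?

augment #1: 10→5→6 bottleneck 2, total now 2
augment #2: 10→11→6 bottleneck 1, total now 3
augment #3: 10→1→7→6 bottleneck 4, total now 7
augment #4: 10→4→1→7→6 bottleneck 7, total now 14
augment #5: 10→4→8→3→11→6 bottleneck 8, total now 22

Maximum flow value: 22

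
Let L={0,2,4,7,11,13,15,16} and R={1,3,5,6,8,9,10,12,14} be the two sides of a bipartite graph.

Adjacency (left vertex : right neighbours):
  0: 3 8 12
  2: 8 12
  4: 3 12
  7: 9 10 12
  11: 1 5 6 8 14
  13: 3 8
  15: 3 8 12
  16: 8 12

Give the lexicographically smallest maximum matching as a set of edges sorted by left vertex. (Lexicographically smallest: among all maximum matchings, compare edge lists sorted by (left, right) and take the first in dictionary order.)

|M| = 5 (so the lex-smallest maximum matching has 5 edges)
process left vertices in ascending order; for each, take the smallest-labelled available neighbour that still permits 5 edges overall, or leave it unmatched if none does
lex-smallest matching: {0-3, 2-8, 4-12, 7-9, 11-1}

Lex-smallest maximum matching: {(0,3), (2,8), (4,12), (7,9), (11,1)}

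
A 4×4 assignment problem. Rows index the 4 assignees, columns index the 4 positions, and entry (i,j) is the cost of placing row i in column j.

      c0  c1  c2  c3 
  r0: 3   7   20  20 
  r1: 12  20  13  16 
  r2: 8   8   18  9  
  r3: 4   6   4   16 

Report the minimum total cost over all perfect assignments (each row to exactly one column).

Minimum assignment cost: 31

one of 2 optimal assignments: row0→col0 (cost 3), row1→col2 (cost 13), row2→col3 (cost 9), row3→col1 (cost 6)
total = 3 + 13 + 9 + 6 = 31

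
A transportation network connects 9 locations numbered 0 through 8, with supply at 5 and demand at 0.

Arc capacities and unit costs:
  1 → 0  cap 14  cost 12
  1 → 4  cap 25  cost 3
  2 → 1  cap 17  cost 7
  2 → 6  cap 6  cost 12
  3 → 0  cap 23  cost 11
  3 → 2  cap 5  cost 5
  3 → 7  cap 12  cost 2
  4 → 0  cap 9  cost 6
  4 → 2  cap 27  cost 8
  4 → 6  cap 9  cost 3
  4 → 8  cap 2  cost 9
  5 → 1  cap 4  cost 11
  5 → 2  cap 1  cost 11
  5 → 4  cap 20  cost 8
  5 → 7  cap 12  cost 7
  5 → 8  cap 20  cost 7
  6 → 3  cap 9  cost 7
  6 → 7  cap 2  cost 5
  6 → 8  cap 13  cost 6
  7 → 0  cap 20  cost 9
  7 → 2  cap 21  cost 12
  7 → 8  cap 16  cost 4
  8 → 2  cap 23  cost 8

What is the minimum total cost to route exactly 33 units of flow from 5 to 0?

Minimum cost for 33 units: 634

shortest-cost path #1: 5→4→0 push 9 @ unit cost 14 (adds 126)
shortest-cost path #2: 5→7→0 push 12 @ unit cost 16 (adds 192)
shortest-cost path #3: 5→1→0 push 4 @ unit cost 23 (adds 92)
shortest-cost path #4: 5→4→6→7→0 push 2 @ unit cost 25 (adds 50)
shortest-cost path #5: 5→4→6→3→0 push 6 @ unit cost 29 (adds 174)
total cost = 634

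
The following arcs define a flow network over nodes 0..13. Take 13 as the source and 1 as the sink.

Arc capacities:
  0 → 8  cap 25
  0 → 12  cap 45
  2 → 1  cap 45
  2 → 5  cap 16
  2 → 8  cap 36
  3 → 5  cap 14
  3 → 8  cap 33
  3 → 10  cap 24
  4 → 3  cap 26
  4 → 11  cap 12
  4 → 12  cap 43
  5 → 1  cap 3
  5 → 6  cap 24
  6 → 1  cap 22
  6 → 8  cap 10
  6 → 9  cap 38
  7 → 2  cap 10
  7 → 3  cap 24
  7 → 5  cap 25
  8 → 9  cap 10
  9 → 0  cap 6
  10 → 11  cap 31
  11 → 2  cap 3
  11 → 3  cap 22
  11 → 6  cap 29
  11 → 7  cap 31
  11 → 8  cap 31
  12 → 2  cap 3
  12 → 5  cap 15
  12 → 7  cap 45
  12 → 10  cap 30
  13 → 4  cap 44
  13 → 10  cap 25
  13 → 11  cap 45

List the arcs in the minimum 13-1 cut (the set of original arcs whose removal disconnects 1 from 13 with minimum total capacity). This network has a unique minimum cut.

augment #1: 13→11→2→1 push 3
augment #2: 13→11→6→1 push 22
augment #3: 13→4→3→5→1 push 3
augment #4: 13→4→12→2→1 push 3
augment #5: 13→11→7→2→1 push 10
max flow = 41; residual-reachable set from 13 gives S-side
cut edges (S→T): {(5,1), (6,1), (7,2), (11,2), (12,2)} total cap 41

Min-cut arcs: {(5,1), (6,1), (7,2), (11,2), (12,2)} (total capacity 41)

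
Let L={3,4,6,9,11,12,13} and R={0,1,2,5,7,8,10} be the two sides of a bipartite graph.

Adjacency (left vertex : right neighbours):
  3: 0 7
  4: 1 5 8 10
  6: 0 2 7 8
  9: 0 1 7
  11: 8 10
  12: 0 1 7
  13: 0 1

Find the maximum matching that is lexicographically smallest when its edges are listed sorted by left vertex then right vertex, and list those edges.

Lex-smallest maximum matching: {(3,0), (4,5), (6,2), (9,1), (11,8), (12,7)}

|M| = 6 (so the lex-smallest maximum matching has 6 edges)
process left vertices in ascending order; for each, take the smallest-labelled available neighbour that still permits 6 edges overall, or leave it unmatched if none does
lex-smallest matching: {3-0, 4-5, 6-2, 9-1, 11-8, 12-7}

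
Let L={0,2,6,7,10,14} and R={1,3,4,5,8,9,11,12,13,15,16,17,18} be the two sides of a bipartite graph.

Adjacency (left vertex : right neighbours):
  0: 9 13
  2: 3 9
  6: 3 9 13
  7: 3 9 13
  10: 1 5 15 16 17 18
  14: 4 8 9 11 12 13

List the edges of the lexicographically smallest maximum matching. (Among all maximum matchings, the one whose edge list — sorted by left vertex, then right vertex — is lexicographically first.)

|M| = 5 (so the lex-smallest maximum matching has 5 edges)
process left vertices in ascending order; for each, take the smallest-labelled available neighbour that still permits 5 edges overall, or leave it unmatched if none does
lex-smallest matching: {0-9, 2-3, 6-13, 10-1, 14-4}

Lex-smallest maximum matching: {(0,9), (2,3), (6,13), (10,1), (14,4)}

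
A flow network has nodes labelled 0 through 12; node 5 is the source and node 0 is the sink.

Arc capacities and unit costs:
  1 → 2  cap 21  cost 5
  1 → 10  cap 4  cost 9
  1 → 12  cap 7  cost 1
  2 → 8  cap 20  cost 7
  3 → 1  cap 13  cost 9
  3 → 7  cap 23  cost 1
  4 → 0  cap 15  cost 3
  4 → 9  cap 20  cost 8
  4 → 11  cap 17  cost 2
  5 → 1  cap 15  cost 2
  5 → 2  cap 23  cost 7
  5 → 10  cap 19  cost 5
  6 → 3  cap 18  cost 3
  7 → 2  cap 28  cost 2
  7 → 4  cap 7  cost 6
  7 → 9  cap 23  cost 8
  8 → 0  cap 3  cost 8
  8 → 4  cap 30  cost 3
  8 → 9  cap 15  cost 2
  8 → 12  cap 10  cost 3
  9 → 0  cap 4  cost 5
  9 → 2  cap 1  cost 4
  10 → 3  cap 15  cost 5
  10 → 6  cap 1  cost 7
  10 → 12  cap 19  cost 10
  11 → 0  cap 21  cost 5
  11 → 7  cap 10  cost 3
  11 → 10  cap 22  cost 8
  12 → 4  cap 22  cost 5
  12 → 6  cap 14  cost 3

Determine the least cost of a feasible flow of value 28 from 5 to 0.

Minimum cost for 28 units: 531

shortest-cost path #1: 5→1→12→4→0 push 7 @ unit cost 11 (adds 77)
shortest-cost path #2: 5→10→3→7→4→0 push 7 @ unit cost 20 (adds 140)
shortest-cost path #3: 5→2→8→4→0 push 1 @ unit cost 20 (adds 20)
shortest-cost path #4: 5→2→8→9→0 push 4 @ unit cost 21 (adds 84)
shortest-cost path #5: 5→2→8→0 push 3 @ unit cost 22 (adds 66)
shortest-cost path #6: 5→2→8→4→11→0 push 6 @ unit cost 24 (adds 144)
total cost = 531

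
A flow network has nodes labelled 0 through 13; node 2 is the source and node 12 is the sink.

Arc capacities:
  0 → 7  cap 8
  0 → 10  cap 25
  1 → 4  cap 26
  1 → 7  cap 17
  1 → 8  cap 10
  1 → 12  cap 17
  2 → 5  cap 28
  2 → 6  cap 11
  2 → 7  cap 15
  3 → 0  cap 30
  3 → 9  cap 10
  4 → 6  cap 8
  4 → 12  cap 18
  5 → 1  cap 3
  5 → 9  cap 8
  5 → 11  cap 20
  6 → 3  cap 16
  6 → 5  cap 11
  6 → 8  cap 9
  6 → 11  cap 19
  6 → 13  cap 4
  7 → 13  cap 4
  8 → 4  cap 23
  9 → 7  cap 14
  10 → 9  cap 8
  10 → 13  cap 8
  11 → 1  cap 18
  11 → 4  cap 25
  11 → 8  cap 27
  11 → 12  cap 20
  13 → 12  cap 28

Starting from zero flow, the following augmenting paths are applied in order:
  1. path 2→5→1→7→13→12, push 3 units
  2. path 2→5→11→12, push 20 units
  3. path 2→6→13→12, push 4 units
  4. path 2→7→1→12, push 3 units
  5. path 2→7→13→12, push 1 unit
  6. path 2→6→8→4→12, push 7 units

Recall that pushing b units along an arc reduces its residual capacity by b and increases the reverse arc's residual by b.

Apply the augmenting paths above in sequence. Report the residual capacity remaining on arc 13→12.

Residual capacity of (13,12): 20

after path 1 (2→5→1→7→13→12, push 3): res(13,12)=25
after path 2 (2→5→11→12, push 20): res(13,12)=25
after path 3 (2→6→13→12, push 4): res(13,12)=21
after path 4 (2→7→1→12, push 3): res(13,12)=21
after path 5 (2→7→13→12, push 1): res(13,12)=20
after path 6 (2→6→8→4→12, push 7): res(13,12)=20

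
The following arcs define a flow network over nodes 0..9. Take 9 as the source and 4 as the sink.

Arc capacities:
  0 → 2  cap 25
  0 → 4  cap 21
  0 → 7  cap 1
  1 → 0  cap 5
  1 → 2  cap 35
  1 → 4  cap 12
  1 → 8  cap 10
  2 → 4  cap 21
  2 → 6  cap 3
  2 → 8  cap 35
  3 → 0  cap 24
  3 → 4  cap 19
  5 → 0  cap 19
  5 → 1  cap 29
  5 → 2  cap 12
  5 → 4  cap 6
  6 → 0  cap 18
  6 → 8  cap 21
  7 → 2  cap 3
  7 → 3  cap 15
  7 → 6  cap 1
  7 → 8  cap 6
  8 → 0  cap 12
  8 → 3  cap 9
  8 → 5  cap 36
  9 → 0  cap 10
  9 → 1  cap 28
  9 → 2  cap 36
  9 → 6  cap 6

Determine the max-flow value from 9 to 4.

Maximum flow value: 70

augment #1: 9→0→4 bottleneck 10, total now 10
augment #2: 9→1→4 bottleneck 12, total now 22
augment #3: 9→2→4 bottleneck 21, total now 43
augment #4: 9→1→0→4 bottleneck 5, total now 48
augment #5: 9→6→0→4 bottleneck 6, total now 54
augment #6: 9→1→8→3→4 bottleneck 9, total now 63
augment #7: 9→1→8→5→4 bottleneck 1, total now 64
augment #8: 9→2→8→5→4 bottleneck 5, total now 69
augment #9: 9→2→6→0→7→3→4 bottleneck 1, total now 70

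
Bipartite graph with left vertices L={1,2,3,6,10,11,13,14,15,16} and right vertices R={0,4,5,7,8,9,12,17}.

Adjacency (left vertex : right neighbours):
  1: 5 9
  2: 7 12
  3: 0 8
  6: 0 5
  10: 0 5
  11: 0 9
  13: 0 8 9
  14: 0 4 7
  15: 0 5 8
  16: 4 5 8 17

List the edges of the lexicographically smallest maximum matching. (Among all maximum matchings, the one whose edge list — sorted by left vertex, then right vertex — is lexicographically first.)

|M| = 7 (so the lex-smallest maximum matching has 7 edges)
process left vertices in ascending order; for each, take the smallest-labelled available neighbour that still permits 7 edges overall, or leave it unmatched if none does
lex-smallest matching: {1-5, 2-7, 3-0, 11-9, 13-8, 14-4, 16-17}

Lex-smallest maximum matching: {(1,5), (2,7), (3,0), (11,9), (13,8), (14,4), (16,17)}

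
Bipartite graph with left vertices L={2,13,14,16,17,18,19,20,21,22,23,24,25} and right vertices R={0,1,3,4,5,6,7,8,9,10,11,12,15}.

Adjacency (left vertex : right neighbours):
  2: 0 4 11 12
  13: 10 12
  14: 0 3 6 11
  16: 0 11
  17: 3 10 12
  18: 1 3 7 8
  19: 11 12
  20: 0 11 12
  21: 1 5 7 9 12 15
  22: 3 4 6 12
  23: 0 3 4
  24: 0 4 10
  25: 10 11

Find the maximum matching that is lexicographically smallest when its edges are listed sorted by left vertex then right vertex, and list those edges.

|M| = 9 (so the lex-smallest maximum matching has 9 edges)
process left vertices in ascending order; for each, take the smallest-labelled available neighbour that still permits 9 edges overall, or leave it unmatched if none does
lex-smallest matching: {2-0, 13-10, 14-3, 16-11, 17-12, 18-1, 21-5, 22-6, 23-4}

Lex-smallest maximum matching: {(2,0), (13,10), (14,3), (16,11), (17,12), (18,1), (21,5), (22,6), (23,4)}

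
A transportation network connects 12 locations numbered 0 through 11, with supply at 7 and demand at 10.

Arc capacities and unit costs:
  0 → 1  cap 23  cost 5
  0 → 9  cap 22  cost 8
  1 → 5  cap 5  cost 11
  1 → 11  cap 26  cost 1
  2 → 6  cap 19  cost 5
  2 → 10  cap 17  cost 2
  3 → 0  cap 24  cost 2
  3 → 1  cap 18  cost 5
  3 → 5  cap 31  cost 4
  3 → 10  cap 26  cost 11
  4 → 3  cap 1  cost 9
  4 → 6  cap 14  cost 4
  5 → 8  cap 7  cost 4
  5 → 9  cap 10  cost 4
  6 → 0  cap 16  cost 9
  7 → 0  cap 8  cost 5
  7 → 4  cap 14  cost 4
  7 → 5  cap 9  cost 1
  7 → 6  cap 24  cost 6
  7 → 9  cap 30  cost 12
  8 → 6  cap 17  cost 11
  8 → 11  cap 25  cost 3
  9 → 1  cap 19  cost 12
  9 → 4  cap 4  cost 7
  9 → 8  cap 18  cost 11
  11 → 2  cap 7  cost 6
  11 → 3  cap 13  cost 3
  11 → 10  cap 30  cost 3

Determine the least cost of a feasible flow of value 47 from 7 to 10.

shortest-cost path #1: 7→5→8→11→10 push 7 @ unit cost 11 (adds 77)
shortest-cost path #2: 7→0→1→11→10 push 8 @ unit cost 14 (adds 112)
shortest-cost path #3: 7→5→9→1→11→10 push 2 @ unit cost 21 (adds 42)
shortest-cost path #4: 7→4→3→1→11→10 push 1 @ unit cost 22 (adds 22)
shortest-cost path #5: 7→6→0→1→11→10 push 12 @ unit cost 24 (adds 288)
shortest-cost path #6: 7→6→0→1→3→10 push 1 @ unit cost 26 (adds 26)
shortest-cost path #7: 7→6→0→1→11→2→10 push 2 @ unit cost 29 (adds 58)
shortest-cost path #8: 7→9→1→11→2→10 push 1 @ unit cost 33 (adds 33)
shortest-cost path #9: 7→9→8→11→2→10 push 4 @ unit cost 34 (adds 136)
shortest-cost path #10: 7→9→8→11→3→10 push 9 @ unit cost 40 (adds 360)
total cost = 1154

Minimum cost for 47 units: 1154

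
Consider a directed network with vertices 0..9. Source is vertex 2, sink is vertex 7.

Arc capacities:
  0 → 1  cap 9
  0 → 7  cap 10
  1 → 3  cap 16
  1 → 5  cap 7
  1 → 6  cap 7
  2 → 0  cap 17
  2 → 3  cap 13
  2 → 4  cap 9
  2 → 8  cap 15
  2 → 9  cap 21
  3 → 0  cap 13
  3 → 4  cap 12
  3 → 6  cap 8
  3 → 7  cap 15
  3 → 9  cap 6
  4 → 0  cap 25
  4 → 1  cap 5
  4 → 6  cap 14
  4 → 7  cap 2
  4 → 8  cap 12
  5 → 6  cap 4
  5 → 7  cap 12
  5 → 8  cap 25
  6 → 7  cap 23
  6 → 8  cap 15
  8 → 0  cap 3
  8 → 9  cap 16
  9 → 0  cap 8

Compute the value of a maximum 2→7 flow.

augment #1: 2→0→7 bottleneck 10, total now 10
augment #2: 2→3→7 bottleneck 13, total now 23
augment #3: 2→4→7 bottleneck 2, total now 25
augment #4: 2→4→6→7 bottleneck 7, total now 32
augment #5: 2→0→1→3→7 bottleneck 2, total now 34
augment #6: 2→0→1→5→7 bottleneck 5, total now 39
augment #7: 2→8→0→1→5→7 bottleneck 2, total now 41

Maximum flow value: 41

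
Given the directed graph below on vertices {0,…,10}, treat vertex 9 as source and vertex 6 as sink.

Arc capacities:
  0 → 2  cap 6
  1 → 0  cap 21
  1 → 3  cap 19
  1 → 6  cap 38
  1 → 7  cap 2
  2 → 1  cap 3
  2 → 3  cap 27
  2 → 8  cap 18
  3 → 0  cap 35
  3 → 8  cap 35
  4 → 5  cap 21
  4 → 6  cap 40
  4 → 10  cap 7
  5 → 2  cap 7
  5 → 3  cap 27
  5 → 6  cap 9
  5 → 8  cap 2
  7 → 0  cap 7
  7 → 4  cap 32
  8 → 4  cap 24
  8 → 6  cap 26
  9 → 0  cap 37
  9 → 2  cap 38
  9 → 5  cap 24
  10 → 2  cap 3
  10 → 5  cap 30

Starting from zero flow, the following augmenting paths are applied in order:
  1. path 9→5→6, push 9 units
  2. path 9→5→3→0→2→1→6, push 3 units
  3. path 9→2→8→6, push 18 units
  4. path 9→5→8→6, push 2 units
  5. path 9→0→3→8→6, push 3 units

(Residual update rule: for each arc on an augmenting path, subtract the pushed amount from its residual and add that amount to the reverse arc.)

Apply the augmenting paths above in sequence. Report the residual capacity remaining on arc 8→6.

Residual capacity of (8,6): 3

after path 1 (9→5→6, push 9): res(8,6)=26
after path 2 (9→5→3→0→2→1→6, push 3): res(8,6)=26
after path 3 (9→2→8→6, push 18): res(8,6)=8
after path 4 (9→5→8→6, push 2): res(8,6)=6
after path 5 (9→0→3→8→6, push 3): res(8,6)=3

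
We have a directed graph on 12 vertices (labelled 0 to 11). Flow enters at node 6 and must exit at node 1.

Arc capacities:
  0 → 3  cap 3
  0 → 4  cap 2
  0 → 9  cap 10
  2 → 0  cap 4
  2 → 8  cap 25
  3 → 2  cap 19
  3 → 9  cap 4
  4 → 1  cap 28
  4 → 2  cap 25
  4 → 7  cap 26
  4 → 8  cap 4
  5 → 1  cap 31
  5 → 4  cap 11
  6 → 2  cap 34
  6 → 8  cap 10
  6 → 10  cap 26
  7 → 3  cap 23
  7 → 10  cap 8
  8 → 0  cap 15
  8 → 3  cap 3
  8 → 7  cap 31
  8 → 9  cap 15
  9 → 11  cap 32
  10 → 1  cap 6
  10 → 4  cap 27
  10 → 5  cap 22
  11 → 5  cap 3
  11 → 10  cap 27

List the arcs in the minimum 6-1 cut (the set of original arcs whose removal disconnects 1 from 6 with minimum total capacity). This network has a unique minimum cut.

augment #1: 6→10→1 push 6
augment #2: 6→10→4→1 push 20
augment #3: 6→2→0→4→1 push 2
augment #4: 6→8→7→10→4→1 push 6
augment #5: 6→8→7→10→5→1 push 2
augment #6: 6→8→9→11→5→1 push 2
augment #7: 6→2→0→9→11→5→1 push 1
augment #8: 6→2→0→9→11→10→5→1 push 1
augment #9: 6→2→8→9→11→10→5→1 push 13
augment #10: 6→2→8→0→9→11→10→5→1 push 6
max flow = 59; residual-reachable set from 6 gives S-side
cut edges (S→T): {(4,1), (10,1), (10,5), (11,5)} total cap 59

Min-cut arcs: {(4,1), (10,1), (10,5), (11,5)} (total capacity 59)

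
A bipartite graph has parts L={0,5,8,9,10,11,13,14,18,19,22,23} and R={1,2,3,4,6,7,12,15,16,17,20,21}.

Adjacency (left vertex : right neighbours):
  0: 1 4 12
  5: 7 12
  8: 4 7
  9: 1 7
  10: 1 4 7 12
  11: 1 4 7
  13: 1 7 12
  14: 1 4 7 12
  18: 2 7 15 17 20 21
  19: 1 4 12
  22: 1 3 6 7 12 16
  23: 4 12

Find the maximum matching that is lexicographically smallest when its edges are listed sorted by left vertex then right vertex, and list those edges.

|M| = 6 (so the lex-smallest maximum matching has 6 edges)
process left vertices in ascending order; for each, take the smallest-labelled available neighbour that still permits 6 edges overall, or leave it unmatched if none does
lex-smallest matching: {0-1, 5-7, 8-4, 10-12, 18-2, 22-3}

Lex-smallest maximum matching: {(0,1), (5,7), (8,4), (10,12), (18,2), (22,3)}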